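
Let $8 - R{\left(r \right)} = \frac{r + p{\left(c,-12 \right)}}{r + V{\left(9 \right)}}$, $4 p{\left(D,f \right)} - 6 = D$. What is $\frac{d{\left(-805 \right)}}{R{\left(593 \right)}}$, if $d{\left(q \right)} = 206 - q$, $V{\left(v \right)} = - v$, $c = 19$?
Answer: $\frac{2361696}{16291} \approx 144.97$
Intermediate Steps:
$p{\left(D,f \right)} = \frac{3}{2} + \frac{D}{4}$
$R{\left(r \right)} = 8 - \frac{\frac{25}{4} + r}{-9 + r}$ ($R{\left(r \right)} = 8 - \frac{r + \left(\frac{3}{2} + \frac{1}{4} \cdot 19\right)}{r - 9} = 8 - \frac{r + \left(\frac{3}{2} + \frac{19}{4}\right)}{r - 9} = 8 - \frac{r + \frac{25}{4}}{-9 + r} = 8 - \frac{\frac{25}{4} + r}{-9 + r}$)
$\frac{d{\left(-805 \right)}}{R{\left(593 \right)}} = \frac{206 - -805}{\frac{1}{4} \frac{1}{-9 + 593} \left(-313 + 28 \cdot 593\right)} = \frac{206 + 805}{\frac{1}{4} \cdot \frac{1}{584} \left(-313 + 16604\right)} = \frac{1011}{\frac{1}{4} \cdot \frac{1}{584} \cdot 16291} = \frac{1011}{\frac{16291}{2336}} = 1011 \cdot \frac{2336}{16291} = \frac{2361696}{16291}$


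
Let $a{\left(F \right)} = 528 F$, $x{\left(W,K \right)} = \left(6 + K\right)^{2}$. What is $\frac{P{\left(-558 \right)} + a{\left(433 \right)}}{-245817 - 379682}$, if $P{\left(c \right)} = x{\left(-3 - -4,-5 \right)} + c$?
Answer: $- \frac{32581}{89357} \approx -0.36462$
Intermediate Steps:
$P{\left(c \right)} = 1 + c$ ($P{\left(c \right)} = \left(6 - 5\right)^{2} + c = 1^{2} + c = 1 + c$)
$\frac{P{\left(-558 \right)} + a{\left(433 \right)}}{-245817 - 379682} = \frac{\left(1 - 558\right) + 528 \cdot 433}{-245817 - 379682} = \frac{-557 + 228624}{-625499} = 228067 \left(- \frac{1}{625499}\right) = - \frac{32581}{89357}$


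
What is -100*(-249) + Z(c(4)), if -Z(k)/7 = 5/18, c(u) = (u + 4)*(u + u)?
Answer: 448165/18 ≈ 24898.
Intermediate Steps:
c(u) = 2*u*(4 + u) (c(u) = (4 + u)*(2*u) = 2*u*(4 + u))
Z(k) = -35/18
-100*(-249) + Z(c(4)) = -100*(-249) - 35/18 = 24900 - 35/18 = 448165/18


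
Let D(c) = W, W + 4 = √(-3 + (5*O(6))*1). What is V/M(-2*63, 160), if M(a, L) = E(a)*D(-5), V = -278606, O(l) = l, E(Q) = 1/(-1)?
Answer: 1114424/11 + 835818*√3/11 ≈ 2.3292e+5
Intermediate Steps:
E(Q) = -1
W = -4 + 3*√3 (W = -4 + √(-3 + (5*6)*1) = -4 + √(-3 + 30*1) = -4 + √(-3 + 30) = -4 + √27 = -4 + 3*√3 ≈ 1.1962)
D(c) = -4 + 3*√3
M(a, L) = 4 - 3*√3 (M(a, L) = -(-4 + 3*√3) = 4 - 3*√3)
V/M(-2*63, 160) = -278606/(4 - 3*√3)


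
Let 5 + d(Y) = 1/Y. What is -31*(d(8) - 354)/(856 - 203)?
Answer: 89001/5224 ≈ 17.037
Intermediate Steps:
d(Y) = -5 + 1/Y
-31*(d(8) - 354)/(856 - 203) = -31*((-5 + 1/8) - 354)/(856 - 203) = -31*((-5 + ⅛) - 354)/653 = -31*(-39/8 - 354)/653 = -(-89001)/(8*653) = -31*(-2871/5224) = 89001/5224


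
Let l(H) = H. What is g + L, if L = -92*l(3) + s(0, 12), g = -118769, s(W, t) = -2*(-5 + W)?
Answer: -119035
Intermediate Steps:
s(W, t) = 10 - 2*W
L = -266 (L = -92*3 + (10 - 2*0) = -276 + (10 + 0) = -276 + 10 = -266)
g + L = -118769 - 266 = -119035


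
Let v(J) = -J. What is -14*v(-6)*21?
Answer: -1764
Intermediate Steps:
-14*v(-6)*21 = -(-14)*(-6)*21 = -14*6*21 = -84*21 = -1764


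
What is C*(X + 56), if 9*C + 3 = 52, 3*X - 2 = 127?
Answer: 539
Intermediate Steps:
X = 43 (X = ⅔ + (⅓)*127 = ⅔ + 127/3 = 43)
C = 49/9 (C = -⅓ + (⅑)*52 = -⅓ + 52/9 = 49/9 ≈ 5.4444)
C*(X + 56) = 49*(43 + 56)/9 = (49/9)*99 = 539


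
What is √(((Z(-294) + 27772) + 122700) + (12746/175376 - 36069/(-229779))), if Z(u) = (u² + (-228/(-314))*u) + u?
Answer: √543076845791652706056885978/47929866204 ≈ 486.21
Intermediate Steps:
Z(u) = u² + 271*u/157 (Z(u) = (u² + (-228*(-1/314))*u) + u = (u² + 114*u/157) + u = u² + 271*u/157)
√(((Z(-294) + 27772) + 122700) + (12746/175376 - 36069/(-229779))) = √((((1/157)*(-294)*(271 + 157*(-294)) + 27772) + 122700) + (12746/175376 - 36069/(-229779))) = √((((1/157)*(-294)*(271 - 46158) + 27772) + 122700) + (12746*(1/175376) - 36069*(-1/229779))) = √((((1/157)*(-294)*(-45887) + 27772) + 122700) + (6373/87688 + 1093/6963)) = √(((13490778/157 + 27772) + 122700) + 140218183/610571544) = √((17850982/157 + 122700) + 140218183/610571544) = √(37114882/157 + 140218183/610571544) = √(22661312822372539/95859732408) = √543076845791652706056885978/47929866204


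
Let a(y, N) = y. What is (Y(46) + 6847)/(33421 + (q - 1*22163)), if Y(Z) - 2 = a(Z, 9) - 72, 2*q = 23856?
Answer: 6823/23186 ≈ 0.29427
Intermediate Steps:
q = 11928 (q = (½)*23856 = 11928)
Y(Z) = -70 + Z (Y(Z) = 2 + (Z - 72) = 2 + (-72 + Z) = -70 + Z)
(Y(46) + 6847)/(33421 + (q - 1*22163)) = ((-70 + 46) + 6847)/(33421 + (11928 - 1*22163)) = (-24 + 6847)/(33421 + (11928 - 22163)) = 6823/(33421 - 10235) = 6823/23186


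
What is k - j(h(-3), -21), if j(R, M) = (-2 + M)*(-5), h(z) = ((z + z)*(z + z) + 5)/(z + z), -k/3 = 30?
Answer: -205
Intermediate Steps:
k = -90 (k = -3*30 = -90)
h(z) = (5 + 4*z²)/(2*z) (h(z) = ((2*z)*(2*z) + 5)/((2*z)) = (4*z² + 5)*(1/(2*z)) = (5 + 4*z²)*(1/(2*z)) = (5 + 4*z²)/(2*z))
j(R, M) = 10 - 5*M
k - j(h(-3), -21) = -90 - (10 - 5*(-21)) = -90 - (10 + 105) = -90 - 1*115 = -90 - 115 = -205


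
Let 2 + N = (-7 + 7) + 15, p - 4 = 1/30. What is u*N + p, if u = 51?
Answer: 20011/30 ≈ 667.03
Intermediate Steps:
p = 121/30 (p = 4 + 1/30 = 121/30 ≈ 4.0333)
N = 13 (N = -2 + ((-7 + 7) + 15) = -2 + (0 + 15) = -2 + 15 = 13)
u*N + p = 51*13 + 121/30 = 663 + 121/30 = 20011/30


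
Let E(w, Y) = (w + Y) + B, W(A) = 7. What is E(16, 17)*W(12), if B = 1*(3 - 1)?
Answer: 245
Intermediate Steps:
B = 2 (B = 1*2 = 2)
E(w, Y) = 2 + Y + w (E(w, Y) = (w + Y) + 2 = (Y + w) + 2 = 2 + Y + w)
E(16, 17)*W(12) = (2 + 17 + 16)*7 = 35*7 = 245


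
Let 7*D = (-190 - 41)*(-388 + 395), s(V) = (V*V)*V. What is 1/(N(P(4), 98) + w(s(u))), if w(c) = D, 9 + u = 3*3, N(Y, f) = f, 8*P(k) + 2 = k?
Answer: -1/133 ≈ -0.0075188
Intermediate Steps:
P(k) = -¼ + k/8
u = 0 (u = -9 + 3*3 = -9 + 9 = 0)
s(V) = V³ (s(V) = V²*V = V³)
D = -231 (D = ((-190 - 41)*(-388 + 395))/7 = (-231*7)/7 = (⅐)*(-1617) = -231)
w(c) = -231
1/(N(P(4), 98) + w(s(u))) = 1/(98 - 231) = 1/(-133) = -1/133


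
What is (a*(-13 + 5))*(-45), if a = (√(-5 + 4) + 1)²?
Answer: 720*I ≈ 720.0*I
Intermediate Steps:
a = (1 + I)² (a = (√(-1) + 1)² = (I + 1)² = (1 + I)² ≈ 2.0*I)
(a*(-13 + 5))*(-45) = ((2*I)*(-13 + 5))*(-45) = ((2*I)*(-8))*(-45) = -16*I*(-45) = 720*I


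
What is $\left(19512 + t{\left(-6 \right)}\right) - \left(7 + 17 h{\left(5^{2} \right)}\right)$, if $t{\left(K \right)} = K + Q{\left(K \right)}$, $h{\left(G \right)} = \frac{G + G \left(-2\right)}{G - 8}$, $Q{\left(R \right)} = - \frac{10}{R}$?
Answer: $\frac{58577}{3} \approx 19526.0$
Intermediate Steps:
$h{\left(G \right)} = - \frac{G}{-8 + G}$ ($h{\left(G \right)} = \frac{G - 2 G}{-8 + G} = \frac{\left(-1\right) G}{-8 + G} = - \frac{G}{-8 + G}$)
$t{\left(K \right)} = K - \frac{10}{K}$
$\left(19512 + t{\left(-6 \right)}\right) - \left(7 + 17 h{\left(5^{2} \right)}\right) = \left(19512 - \left(6 + \frac{10}{-6}\right)\right) - \left(7 + 17 \left(- \frac{5^{2}}{-8 + 5^{2}}\right)\right) = \left(19512 - \frac{13}{3}\right) - \left(7 + 17 \left(\left(-1\right) 25 \frac{1}{-8 + 25}\right)\right) = \left(19512 + \left(-6 + \frac{5}{3}\right)\right) - \left(7 + 17 \left(\left(-1\right) 25 \cdot \frac{1}{17}\right)\right) = \left(19512 - \frac{13}{3}\right) - \left(7 + 17 \left(\left(-1\right) 25 \cdot \frac{1}{17}\right)\right) = \frac{58523}{3} - -18 = \frac{58523}{3} + \left(-7 + 25\right) = \frac{58523}{3} + 18 = \frac{58577}{3}$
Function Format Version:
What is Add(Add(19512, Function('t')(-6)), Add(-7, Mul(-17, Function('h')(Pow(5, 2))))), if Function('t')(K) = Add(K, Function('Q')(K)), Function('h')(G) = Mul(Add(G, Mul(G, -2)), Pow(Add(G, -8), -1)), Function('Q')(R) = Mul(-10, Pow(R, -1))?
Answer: Rational(58577, 3) ≈ 19526.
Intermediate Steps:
Function('h')(G) = Mul(-1, G, Pow(Add(-8, G), -1)) (Function('h')(G) = Mul(Add(G, Mul(-2, G)), Pow(Add(-8, G), -1)) = Mul(Mul(-1, G), Pow(Add(-8, G), -1)) = Mul(-1, G, Pow(Add(-8, G), -1)))
Function('t')(K) = Add(K, Mul(-10, Pow(K, -1)))
Add(Add(19512, Function('t')(-6)), Add(-7, Mul(-17, Function('h')(Pow(5, 2))))) = Add(Add(19512, Add(-6, Mul(-10, Pow(-6, -1)))), Add(-7, Mul(-17, Mul(-1, Pow(5, 2), Pow(Add(-8, Pow(5, 2)), -1))))) = Add(Add(19512, Add(-6, Mul(-10, Rational(-1, 6)))), Add(-7, Mul(-17, Mul(-1, 25, Pow(Add(-8, 25), -1))))) = Add(Add(19512, Add(-6, Rational(5, 3))), Add(-7, Mul(-17, Mul(-1, 25, Pow(17, -1))))) = Add(Add(19512, Rational(-13, 3)), Add(-7, Mul(-17, Mul(-1, 25, Rational(1, 17))))) = Add(Rational(58523, 3), Add(-7, Mul(-17, Rational(-25, 17)))) = Add(Rational(58523, 3), Add(-7, 25)) = Add(Rational(58523, 3), 18) = Rational(58577, 3)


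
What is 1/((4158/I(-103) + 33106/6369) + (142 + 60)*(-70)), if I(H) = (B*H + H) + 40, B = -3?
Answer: -261129/3686592997 ≈ -7.0832e-5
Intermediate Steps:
I(H) = 40 - 2*H (I(H) = (-3*H + H) + 40 = -2*H + 40 = 40 - 2*H)
1/((4158/I(-103) + 33106/6369) + (142 + 60)*(-70)) = 1/((4158/(40 - 2*(-103)) + 33106/6369) + (142 + 60)*(-70)) = 1/((4158/(40 + 206) + 33106*(1/6369)) + 202*(-70)) = 1/((4158/246 + 33106/6369) - 14140) = 1/((4158*(1/246) + 33106/6369) - 14140) = 1/((693/41 + 33106/6369) - 14140) = 1/(5771063/261129 - 14140) = 1/(-3686592997/261129) = -261129/3686592997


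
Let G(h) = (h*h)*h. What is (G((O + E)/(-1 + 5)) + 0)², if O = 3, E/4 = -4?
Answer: 4826809/4096 ≈ 1178.4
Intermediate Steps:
E = -16 (E = 4*(-4) = -16)
G(h) = h³ (G(h) = h²*h = h³)
(G((O + E)/(-1 + 5)) + 0)² = (((3 - 16)/(-1 + 5))³ + 0)² = ((-13/4)³ + 0)² = (-2197/64 + 0)² = (-2197/64)² = 4826809/4096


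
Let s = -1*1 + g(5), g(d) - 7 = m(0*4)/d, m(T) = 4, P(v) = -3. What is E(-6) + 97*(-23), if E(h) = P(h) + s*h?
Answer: -11374/5 ≈ -2274.8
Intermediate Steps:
g(d) = 7 + 4/d
s = 34/5 (s = -1*1 + (7 + 4/5) = -1 + (7 + 4*(1/5)) = -1 + (7 + 4/5) = -1 + 39/5 = 34/5 ≈ 6.8000)
E(h) = -3 + 34*h/5
E(-6) + 97*(-23) = (-3 + (34/5)*(-6)) + 97*(-23) = (-3 - 204/5) - 2231 = -219/5 - 2231 = -11374/5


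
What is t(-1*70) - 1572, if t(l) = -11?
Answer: -1583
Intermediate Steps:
t(-1*70) - 1572 = -11 - 1572 = -1583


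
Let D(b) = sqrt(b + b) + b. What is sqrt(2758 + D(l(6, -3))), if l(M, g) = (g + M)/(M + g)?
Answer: sqrt(2759 + sqrt(2)) ≈ 52.540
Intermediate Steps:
l(M, g) = 1 (l(M, g) = (M + g)/(M + g) = 1)
D(b) = b + sqrt(2)*sqrt(b) (D(b) = sqrt(2*b) + b = sqrt(2)*sqrt(b) + b = b + sqrt(2)*sqrt(b))
sqrt(2758 + D(l(6, -3))) = sqrt(2758 + (1 + sqrt(2)*sqrt(1))) = sqrt(2758 + (1 + sqrt(2)*1)) = sqrt(2758 + (1 + sqrt(2))) = sqrt(2759 + sqrt(2))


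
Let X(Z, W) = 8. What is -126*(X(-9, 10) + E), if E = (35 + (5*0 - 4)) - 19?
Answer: -2520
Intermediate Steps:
E = 12 (E = (35 + (0 - 4)) - 19 = (35 - 4) - 19 = 31 - 19 = 12)
-126*(X(-9, 10) + E) = -126*(8 + 12) = -126*20 = -2520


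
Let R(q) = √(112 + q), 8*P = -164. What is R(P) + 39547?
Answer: 39547 + √366/2 ≈ 39557.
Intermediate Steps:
P = -41/2 (P = (⅛)*(-164) = -41/2 ≈ -20.500)
R(P) + 39547 = √(112 - 41/2) + 39547 = √(183/2) + 39547 = √366/2 + 39547 = 39547 + √366/2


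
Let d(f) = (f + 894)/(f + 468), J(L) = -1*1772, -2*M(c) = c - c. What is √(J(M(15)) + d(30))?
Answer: I*√12194526/83 ≈ 42.073*I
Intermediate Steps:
M(c) = 0 (M(c) = -(c - c)/2 = -½*0 = 0)
J(L) = -1772
d(f) = (894 + f)/(468 + f)
√(J(M(15)) + d(30)) = √(-1772 + (894 + 30)/(468 + 30)) = √(-1772 + 924/498) = √(-1772 + (1/498)*924) = √(-1772 + 154/83) = √(-146922/83) = I*√12194526/83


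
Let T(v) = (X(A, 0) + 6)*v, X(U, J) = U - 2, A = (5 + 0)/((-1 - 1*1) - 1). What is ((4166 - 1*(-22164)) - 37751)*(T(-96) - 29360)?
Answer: 337878864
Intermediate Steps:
A = -5/3 (A = 5/((-1 - 1) - 1) = 5/(-2 - 1) = 5/(-3) = 5*(-⅓) = -5/3 ≈ -1.6667)
X(U, J) = -2 + U
T(v) = 7*v/3 (T(v) = ((-2 - 5/3) + 6)*v = (-11/3 + 6)*v = 7*v/3)
((4166 - 1*(-22164)) - 37751)*(T(-96) - 29360) = ((4166 - 1*(-22164)) - 37751)*((7/3)*(-96) - 29360) = ((4166 + 22164) - 37751)*(-224 - 29360) = (26330 - 37751)*(-29584) = -11421*(-29584) = 337878864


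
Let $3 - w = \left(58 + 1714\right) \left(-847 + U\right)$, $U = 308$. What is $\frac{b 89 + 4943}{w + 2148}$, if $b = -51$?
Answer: $\frac{404}{957259} \approx 0.00042204$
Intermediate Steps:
$w = 955111$ ($w = 3 - \left(58 + 1714\right) \left(-847 + 308\right) = 3 - 1772 \left(-539\right) = 3 - -955108 = 3 + 955108 = 955111$)
$\frac{b 89 + 4943}{w + 2148} = \frac{\left(-51\right) 89 + 4943}{955111 + 2148} = \frac{-4539 + 4943}{957259} = 404 \cdot \frac{1}{957259} = \frac{404}{957259}$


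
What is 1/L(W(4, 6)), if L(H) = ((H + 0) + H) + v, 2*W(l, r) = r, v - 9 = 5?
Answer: 1/20 ≈ 0.050000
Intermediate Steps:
v = 14 (v = 9 + 5 = 14)
W(l, r) = r/2
L(H) = 14 + 2*H (L(H) = ((H + 0) + H) + 14 = (H + H) + 14 = 2*H + 14 = 14 + 2*H)
1/L(W(4, 6)) = 1/(14 + 2*((1/2)*6)) = 1/(14 + 2*3) = 1/(14 + 6) = 1/20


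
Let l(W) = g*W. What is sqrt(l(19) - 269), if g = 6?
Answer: I*sqrt(155) ≈ 12.45*I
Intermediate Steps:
l(W) = 6*W
sqrt(l(19) - 269) = sqrt(6*19 - 269) = sqrt(114 - 269) = sqrt(-155) = I*sqrt(155)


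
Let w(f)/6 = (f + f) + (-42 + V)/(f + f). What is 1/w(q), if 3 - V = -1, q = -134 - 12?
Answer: -73/127839 ≈ -0.00057103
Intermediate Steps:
q = -146
V = 4 (V = 3 - 1*(-1) = 3 + 1 = 4)
w(f) = -114/f + 12*f (w(f) = 6*((f + f) + (-42 + 4)/(f + f)) = 6*(2*f - 38*1/(2*f)) = 6*(2*f - 19/f) = 6*(-19/f + 2*f) = -114/f + 12*f)
1/w(q) = 1/(-114/(-146) + 12*(-146)) = 1/(-114*(-1/146) - 1752) = 1/(57/73 - 1752) = 1/(-127839/73) = -73/127839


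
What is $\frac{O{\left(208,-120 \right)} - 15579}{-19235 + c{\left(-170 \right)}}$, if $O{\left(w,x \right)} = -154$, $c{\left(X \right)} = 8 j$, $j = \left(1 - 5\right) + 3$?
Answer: $\frac{15733}{19243} \approx 0.8176$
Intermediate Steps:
$j = -1$ ($j = -4 + 3 = -1$)
$c{\left(X \right)} = -8$ ($c{\left(X \right)} = 8 \left(-1\right) = -8$)
$\frac{O{\left(208,-120 \right)} - 15579}{-19235 + c{\left(-170 \right)}} = \frac{-154 - 15579}{-19235 - 8} = - \frac{15733}{-19243} = \left(-15733\right) \left(- \frac{1}{19243}\right) = \frac{15733}{19243}$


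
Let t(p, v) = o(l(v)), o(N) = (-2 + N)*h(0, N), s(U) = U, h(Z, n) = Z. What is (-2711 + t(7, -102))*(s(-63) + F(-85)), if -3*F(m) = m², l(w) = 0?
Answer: 20099354/3 ≈ 6.6998e+6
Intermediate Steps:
o(N) = 0 (o(N) = (-2 + N)*0 = 0)
F(m) = -m²/3
t(p, v) = 0
(-2711 + t(7, -102))*(s(-63) + F(-85)) = (-2711 + 0)*(-63 - ⅓*(-85)²) = -2711*(-63 - ⅓*7225) = -2711*(-63 - 7225/3) = -2711*(-7414/3) = 20099354/3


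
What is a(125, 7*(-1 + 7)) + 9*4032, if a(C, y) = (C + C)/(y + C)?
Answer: 6060346/167 ≈ 36290.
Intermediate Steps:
a(C, y) = 2*C/(C + y) (a(C, y) = (2*C)/(C + y) = 2*C/(C + y))
a(125, 7*(-1 + 7)) + 9*4032 = 2*125/(125 + 7*(-1 + 7)) + 9*4032 = 2*125/(125 + 7*6) + 36288 = 2*125/(125 + 42) + 36288 = 2*125/167 + 36288 = 2*125*(1/167) + 36288 = 250/167 + 36288 = 6060346/167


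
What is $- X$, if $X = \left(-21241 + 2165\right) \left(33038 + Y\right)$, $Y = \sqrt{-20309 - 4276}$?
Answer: $630232888 + 19076 i \sqrt{24585} \approx 6.3023 \cdot 10^{8} + 2.991 \cdot 10^{6} i$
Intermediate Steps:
$Y = i \sqrt{24585}$ ($Y = \sqrt{-24585} = i \sqrt{24585} \approx 156.8 i$)
$X = -630232888 - 19076 i \sqrt{24585}$ ($X = \left(-21241 + 2165\right) \left(33038 + i \sqrt{24585}\right) = - 19076 \left(33038 + i \sqrt{24585}\right) = -630232888 - 19076 i \sqrt{24585} \approx -6.3023 \cdot 10^{8} - 2.991 \cdot 10^{6} i$)
$- X = - (-630232888 - 19076 i \sqrt{24585}) = 630232888 + 19076 i \sqrt{24585}$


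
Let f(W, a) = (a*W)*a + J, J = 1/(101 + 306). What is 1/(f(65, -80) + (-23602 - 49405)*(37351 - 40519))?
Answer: 407/94302785633 ≈ 4.3159e-9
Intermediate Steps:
J = 1/407 ≈ 0.0024570
f(W, a) = 1/407 + W*a**2 (f(W, a) = (a*W)*a + 1/407 = (W*a)*a + 1/407 = W*a**2 + 1/407 = 1/407 + W*a**2)
1/(f(65, -80) + (-23602 - 49405)*(37351 - 40519)) = 1/((1/407 + 65*(-80)**2) + (-23602 - 49405)*(37351 - 40519)) = 1/((1/407 + 65*6400) - 73007*(-3168)) = 1/((1/407 + 416000) + 231286176) = 1/(169312001/407 + 231286176) = 1/(94302785633/407) = 407/94302785633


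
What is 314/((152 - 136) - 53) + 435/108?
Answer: -5939/1332 ≈ -4.4587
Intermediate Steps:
314/((152 - 136) - 53) + 435/108 = 314/(16 - 53) + 435*(1/108) = 314/(-37) + 145/36 = 314*(-1/37) + 145/36 = -314/37 + 145/36 = -5939/1332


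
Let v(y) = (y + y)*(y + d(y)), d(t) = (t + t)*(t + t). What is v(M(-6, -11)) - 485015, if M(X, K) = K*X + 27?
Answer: 5967139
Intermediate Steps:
d(t) = 4*t² (d(t) = (2*t)*(2*t) = 4*t²)
M(X, K) = 27 + K*X
v(y) = 2*y*(y + 4*y²) (v(y) = (y + y)*(y + 4*y²) = (2*y)*(y + 4*y²) = 2*y*(y + 4*y²))
v(M(-6, -11)) - 485015 = (27 - 11*(-6))²*(2 + 8*(27 - 11*(-6))) - 485015 = (27 + 66)²*(2 + 8*(27 + 66)) - 485015 = 93²*(2 + 8*93) - 485015 = 8649*(2 + 744) - 485015 = 8649*746 - 485015 = 6452154 - 485015 = 5967139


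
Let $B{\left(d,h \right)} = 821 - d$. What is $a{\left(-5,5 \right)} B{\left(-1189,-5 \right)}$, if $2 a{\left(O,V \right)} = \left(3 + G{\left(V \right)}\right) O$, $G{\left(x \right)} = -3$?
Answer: $0$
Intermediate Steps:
$a{\left(O,V \right)} = 0$ ($a{\left(O,V \right)} = \frac{\left(3 - 3\right) O}{2} = \frac{0 O}{2} = \frac{1}{2} \cdot 0 = 0$)
$a{\left(-5,5 \right)} B{\left(-1189,-5 \right)} = 0 \left(821 - -1189\right) = 0 \left(821 + 1189\right) = 0 \cdot 2010 = 0$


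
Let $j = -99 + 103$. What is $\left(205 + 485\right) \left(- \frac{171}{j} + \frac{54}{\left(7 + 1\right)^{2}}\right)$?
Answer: $- \frac{462645}{16} \approx -28915.0$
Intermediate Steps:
$j = 4$
$\left(205 + 485\right) \left(- \frac{171}{j} + \frac{54}{\left(7 + 1\right)^{2}}\right) = \left(205 + 485\right) \left(- \frac{171}{4} + \frac{54}{\left(7 + 1\right)^{2}}\right) = 690 \left(\left(-171\right) \frac{1}{4} + \frac{54}{8^{2}}\right) = 690 \left(- \frac{171}{4} + \frac{54}{64}\right) = 690 \left(- \frac{171}{4} + 54 \cdot \frac{1}{64}\right) = 690 \left(- \frac{171}{4} + \frac{27}{32}\right) = 690 \left(- \frac{1341}{32}\right) = - \frac{462645}{16}$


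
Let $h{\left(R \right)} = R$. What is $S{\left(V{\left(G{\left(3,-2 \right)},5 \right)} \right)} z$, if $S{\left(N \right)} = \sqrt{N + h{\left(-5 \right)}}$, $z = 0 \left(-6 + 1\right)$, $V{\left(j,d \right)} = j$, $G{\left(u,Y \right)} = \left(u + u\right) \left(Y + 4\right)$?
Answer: $0$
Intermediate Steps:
$G{\left(u,Y \right)} = 2 u \left(4 + Y\right)$
$z = 0$ ($z = 0 \left(-5\right) = 0$)
$S{\left(N \right)} = \sqrt{-5 + N}$ ($S{\left(N \right)} = \sqrt{N - 5} = \sqrt{-5 + N}$)
$S{\left(V{\left(G{\left(3,-2 \right)},5 \right)} \right)} z = \sqrt{-5 + 2 \cdot 3 \left(4 - 2\right)} 0 = \sqrt{-5 + 2 \cdot 3 \cdot 2} \cdot 0 = \sqrt{-5 + 12} \cdot 0 = \sqrt{7} \cdot 0 = 0$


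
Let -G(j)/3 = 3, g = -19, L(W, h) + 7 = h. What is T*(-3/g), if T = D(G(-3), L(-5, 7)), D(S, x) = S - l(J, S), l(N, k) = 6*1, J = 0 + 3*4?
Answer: -45/19 ≈ -2.3684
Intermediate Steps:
J = 12 (J = 0 + 12 = 12)
L(W, h) = -7 + h
l(N, k) = 6
G(j) = -9 (G(j) = -3*3 = -9)
D(S, x) = -6 + S (D(S, x) = S - 1*6 = S - 6 = -6 + S)
T = -15 (T = -6 - 9 = -15)
T*(-3/g) = -(-45)/(-19) = -(-45)*(-1)/19 = -15*3/19 = -45/19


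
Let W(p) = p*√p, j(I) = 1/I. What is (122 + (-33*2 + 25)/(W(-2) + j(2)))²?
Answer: 64*(-7417*I + 610*√2)/(-31*I + 8*√2) ≈ 14086.0 - 3359.9*I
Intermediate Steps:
W(p) = p^(3/2)
(122 + (-33*2 + 25)/(W(-2) + j(2)))² = (122 + (-33*2 + 25)/((-2)^(3/2) + 1/2))² = (122 + (-66 + 25)/(-2*I*√2 + ½))² = (122 - 41/(½ - 2*I*√2))²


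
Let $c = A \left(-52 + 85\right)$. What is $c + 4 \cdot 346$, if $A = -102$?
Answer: $-1982$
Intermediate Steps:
$c = -3366$ ($c = - 102 \left(-52 + 85\right) = \left(-102\right) 33 = -3366$)
$c + 4 \cdot 346 = -3366 + 4 \cdot 346 = -3366 + 1384 = -1982$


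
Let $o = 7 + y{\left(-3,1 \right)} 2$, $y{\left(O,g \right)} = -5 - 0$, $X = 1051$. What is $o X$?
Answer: $-3153$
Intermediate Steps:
$y{\left(O,g \right)} = -5$ ($y{\left(O,g \right)} = -5 + 0 = -5$)
$o = -3$ ($o = 7 - 10 = -3$)
$o X = \left(-3\right) 1051 = -3153$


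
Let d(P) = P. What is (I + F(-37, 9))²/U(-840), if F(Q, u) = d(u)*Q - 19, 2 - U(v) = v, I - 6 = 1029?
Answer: 466489/842 ≈ 554.03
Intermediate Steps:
I = 1035 (I = 6 + 1029 = 1035)
U(v) = 2 - v
F(Q, u) = -19 + Q*u (F(Q, u) = u*Q - 19 = Q*u - 19 = -19 + Q*u)
(I + F(-37, 9))²/U(-840) = (1035 + (-19 - 37*9))²/(2 - 1*(-840)) = (1035 + (-19 - 333))²/(2 + 840) = (1035 - 352)²/842 = 683²*(1/842) = 466489*(1/842) = 466489/842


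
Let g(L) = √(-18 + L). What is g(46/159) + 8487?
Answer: 8487 + 16*I*√1749/159 ≈ 8487.0 + 4.2084*I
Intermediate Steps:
g(46/159) + 8487 = √(-18 + 46/159) + 8487 = √(-2816/159) + 8487 = 16*I*√1749/159 + 8487 = 8487 + 16*I*√1749/159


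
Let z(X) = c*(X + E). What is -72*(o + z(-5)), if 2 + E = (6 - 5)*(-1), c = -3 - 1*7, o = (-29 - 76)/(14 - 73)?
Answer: -347400/59 ≈ -5888.1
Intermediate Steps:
o = 105/59 (o = -105/(-59) = -105*(-1/59) = 105/59 ≈ 1.7797)
c = -10 (c = -3 - 7 = -10)
E = -3 (E = -2 + (6 - 5)*(-1) = -2 + 1*(-1) = -2 - 1 = -3)
z(X) = 30 - 10*X (z(X) = -10*(X - 3) = -10*(-3 + X) = 30 - 10*X)
-72*(o + z(-5)) = -72*(105/59 + (30 - 10*(-5))) = -72*(105/59 + (30 + 50)) = -72*(105/59 + 80) = -72*4825/59 = -347400/59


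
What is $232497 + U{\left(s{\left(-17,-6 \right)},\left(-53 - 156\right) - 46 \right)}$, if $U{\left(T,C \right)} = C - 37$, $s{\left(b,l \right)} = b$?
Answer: $232205$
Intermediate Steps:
$U{\left(T,C \right)} = -37 + C$ ($U{\left(T,C \right)} = C - 37 = -37 + C$)
$232497 + U{\left(s{\left(-17,-6 \right)},\left(-53 - 156\right) - 46 \right)} = 232497 - 292 = 232205$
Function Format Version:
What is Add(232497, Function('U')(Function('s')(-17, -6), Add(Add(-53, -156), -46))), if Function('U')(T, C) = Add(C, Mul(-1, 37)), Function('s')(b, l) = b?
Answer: 232205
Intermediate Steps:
Function('U')(T, C) = Add(-37, C) (Function('U')(T, C) = Add(C, -37) = Add(-37, C))
Add(232497, Function('U')(Function('s')(-17, -6), Add(Add(-53, -156), -46))) = Add(232497, Add(-37, Add(Add(-53, -156), -46))) = Add(232497, Add(-37, Add(-209, -46))) = Add(232497, Add(-37, -255)) = Add(232497, -292) = 232205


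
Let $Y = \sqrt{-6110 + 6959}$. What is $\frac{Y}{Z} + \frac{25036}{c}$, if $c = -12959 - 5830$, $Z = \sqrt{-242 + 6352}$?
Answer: $- \frac{25036}{18789} + \frac{\sqrt{5187390}}{6110} \approx -0.95972$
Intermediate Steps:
$Z = \sqrt{6110} \approx 78.167$
$c = -18789$
$Y = \sqrt{849} \approx 29.138$
$\frac{Y}{Z} + \frac{25036}{c} = \frac{\sqrt{849}}{\sqrt{6110}} + \frac{25036}{-18789} = \sqrt{849} \frac{\sqrt{6110}}{6110} + 25036 \left(- \frac{1}{18789}\right) = \frac{\sqrt{5187390}}{6110} - \frac{25036}{18789} = - \frac{25036}{18789} + \frac{\sqrt{5187390}}{6110}$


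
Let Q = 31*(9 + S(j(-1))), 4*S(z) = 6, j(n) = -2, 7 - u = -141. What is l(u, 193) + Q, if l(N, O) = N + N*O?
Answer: 58075/2 ≈ 29038.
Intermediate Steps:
u = 148 (u = 7 - 1*(-141) = 7 + 141 = 148)
S(z) = 3/2 (S(z) = (¼)*6 = 3/2)
Q = 651/2 (Q = 31*(9 + 3/2) = 31*(21/2) = 651/2 ≈ 325.50)
l(u, 193) + Q = 148*(1 + 193) + 651/2 = 148*194 + 651/2 = 28712 + 651/2 = 58075/2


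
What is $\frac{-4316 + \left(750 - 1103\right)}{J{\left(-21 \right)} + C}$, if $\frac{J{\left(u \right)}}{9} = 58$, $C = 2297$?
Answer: $- \frac{4669}{2819} \approx -1.6563$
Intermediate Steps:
$J{\left(u \right)} = 522$ ($J{\left(u \right)} = 9 \cdot 58 = 522$)
$\frac{-4316 + \left(750 - 1103\right)}{J{\left(-21 \right)} + C} = \frac{-4316 + \left(750 - 1103\right)}{522 + 2297} = \frac{-4316 - 353}{2819} = \left(-4669\right) \frac{1}{2819} = - \frac{4669}{2819}$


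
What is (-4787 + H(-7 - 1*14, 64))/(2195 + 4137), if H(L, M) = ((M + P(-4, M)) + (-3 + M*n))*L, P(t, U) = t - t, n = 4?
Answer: -2861/1583 ≈ -1.8073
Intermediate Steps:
P(t, U) = 0
H(L, M) = L*(-3 + 5*M) (H(L, M) = ((M + 0) + (-3 + M*4))*L = (M + (-3 + 4*M))*L = (-3 + 5*M)*L = L*(-3 + 5*M))
(-4787 + H(-7 - 1*14, 64))/(2195 + 4137) = (-4787 + (-7 - 1*14)*(-3 + 5*64))/(2195 + 4137) = (-4787 + (-7 - 14)*(-3 + 320))/6332 = (-4787 - 21*317)*(1/6332) = (-4787 - 6657)*(1/6332) = -11444*1/6332 = -2861/1583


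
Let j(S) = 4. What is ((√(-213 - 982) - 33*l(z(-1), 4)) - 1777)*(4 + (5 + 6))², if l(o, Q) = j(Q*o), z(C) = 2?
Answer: -429525 + 225*I*√1195 ≈ -4.2953e+5 + 7778.0*I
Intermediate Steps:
l(o, Q) = 4
((√(-213 - 982) - 33*l(z(-1), 4)) - 1777)*(4 + (5 + 6))² = ((√(-213 - 982) - 33*4) - 1777)*(4 + (5 + 6))² = ((√(-1195) - 132) - 1777)*(4 + 11)² = ((I*√1195 - 132) - 1777)*15² = ((-132 + I*√1195) - 1777)*225 = (-1909 + I*√1195)*225 = -429525 + 225*I*√1195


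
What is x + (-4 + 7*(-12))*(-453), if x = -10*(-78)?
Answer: 40644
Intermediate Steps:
x = 780
x + (-4 + 7*(-12))*(-453) = 780 + (-4 + 7*(-12))*(-453) = 780 + (-4 - 84)*(-453) = 780 - 88*(-453) = 780 + 39864 = 40644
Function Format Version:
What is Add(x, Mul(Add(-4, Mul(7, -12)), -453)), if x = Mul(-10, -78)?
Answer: 40644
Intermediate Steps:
x = 780
Add(x, Mul(Add(-4, Mul(7, -12)), -453)) = Add(780, Mul(Add(-4, Mul(7, -12)), -453)) = Add(780, Mul(Add(-4, -84), -453)) = Add(780, Mul(-88, -453)) = Add(780, 39864) = 40644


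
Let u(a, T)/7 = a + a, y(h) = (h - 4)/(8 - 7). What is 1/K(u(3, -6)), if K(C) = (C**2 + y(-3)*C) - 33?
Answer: 1/1437 ≈ 0.00069589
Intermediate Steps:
y(h) = -4 + h (y(h) = (-4 + h)/1 = (-4 + h)*1 = -4 + h)
u(a, T) = 14*a (u(a, T) = 7*(a + a) = 7*(2*a) = 14*a)
K(C) = -33 + C**2 - 7*C (K(C) = (C**2 + (-4 - 3)*C) - 33 = (C**2 - 7*C) - 33 = -33 + C**2 - 7*C)
1/K(u(3, -6)) = 1/(-33 + (14*3)**2 - 98*3) = 1/(-33 + 42**2 - 7*42) = 1/(-33 + 1764 - 294) = 1/1437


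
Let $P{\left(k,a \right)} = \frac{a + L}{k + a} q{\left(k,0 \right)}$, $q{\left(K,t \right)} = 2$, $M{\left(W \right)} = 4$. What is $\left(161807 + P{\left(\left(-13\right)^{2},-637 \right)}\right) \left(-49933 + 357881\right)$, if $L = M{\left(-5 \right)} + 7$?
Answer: $\frac{5829989005936}{117} \approx 4.9829 \cdot 10^{10}$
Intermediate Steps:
$L = 11$ ($L = 4 + 7 = 11$)
$P{\left(k,a \right)} = \frac{2 \left(11 + a\right)}{a + k}$ ($P{\left(k,a \right)} = \frac{a + 11}{k + a} 2 = \frac{11 + a}{a + k} 2 = \frac{2 \left(11 + a\right)}{a + k}$)
$\left(161807 + P{\left(\left(-13\right)^{2},-637 \right)}\right) \left(-49933 + 357881\right) = \left(161807 + \frac{2 \left(11 - 637\right)}{-637 + \left(-13\right)^{2}}\right) \left(-49933 + 357881\right) = \left(161807 + 2 \frac{1}{-637 + 169} \left(-626\right)\right) 307948 = \left(161807 + 2 \frac{1}{-468} \left(-626\right)\right) 307948 = \left(161807 + 2 \left(- \frac{1}{468}\right) \left(-626\right)\right) 307948 = \left(161807 + \frac{313}{117}\right) 307948 = \frac{18931732}{117} \cdot 307948 = \frac{5829989005936}{117}$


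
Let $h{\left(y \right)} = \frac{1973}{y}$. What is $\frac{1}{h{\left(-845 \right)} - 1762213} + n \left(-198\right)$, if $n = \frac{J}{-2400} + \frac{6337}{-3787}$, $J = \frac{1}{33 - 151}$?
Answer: $\frac{44093611196208603191}{133083125916725600} \approx 331.32$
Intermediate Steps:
$J = - \frac{1}{118}$ ($J = \frac{1}{-118} = - \frac{1}{118} \approx -0.0084746$)
$n = - \frac{1794634613}{1072478400}$ ($n = - \frac{1}{118 \left(-2400\right)} + \frac{6337}{-3787} = \left(- \frac{1}{118}\right) \left(- \frac{1}{2400}\right) + 6337 \left(- \frac{1}{3787}\right) = \frac{1}{283200} - \frac{6337}{3787} = - \frac{1794634613}{1072478400} \approx -1.6734$)
$\frac{1}{h{\left(-845 \right)} - 1762213} + n \left(-198\right) = \frac{1}{\frac{1973}{-845} - 1762213} - - \frac{59222942229}{178746400} = \frac{1}{1973 \left(- \frac{1}{845}\right) - 1762213} + \frac{59222942229}{178746400} = \frac{1}{- \frac{1973}{845} - 1762213} + \frac{59222942229}{178746400} = \frac{1}{- \frac{1489071958}{845}} + \frac{59222942229}{178746400} = - \frac{845}{1489071958} + \frac{59222942229}{178746400} = \frac{44093611196208603191}{133083125916725600}$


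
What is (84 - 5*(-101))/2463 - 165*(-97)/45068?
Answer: 65965367/111002484 ≈ 0.59427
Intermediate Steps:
(84 - 5*(-101))/2463 - 165*(-97)/45068 = (84 + 505)*(1/2463) + 16005*(1/45068) = 589*(1/2463) + 16005/45068 = 589/2463 + 16005/45068 = 65965367/111002484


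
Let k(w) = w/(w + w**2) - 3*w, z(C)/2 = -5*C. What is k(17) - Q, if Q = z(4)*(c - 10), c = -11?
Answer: -16037/18 ≈ -890.94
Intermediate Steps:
z(C) = -10*C (z(C) = 2*(-5*C) = -10*C)
Q = 840 (Q = (-10*4)*(-11 - 10) = -40*(-21) = 840)
k(w) = -3*w + w/(w + w**2) (k(w) = w/(w + w**2) - 3*w = -3*w + w/(w + w**2))
k(17) - Q = (1 - 3*17 - 3*17**2)/(1 + 17) - 1*840 = (1 - 51 - 3*289)/18 - 840 = (1 - 51 - 867)/18 - 840 = (1/18)*(-917) - 840 = -917/18 - 840 = -16037/18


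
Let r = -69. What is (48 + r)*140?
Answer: -2940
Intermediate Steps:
(48 + r)*140 = (48 - 69)*140 = -21*140 = -2940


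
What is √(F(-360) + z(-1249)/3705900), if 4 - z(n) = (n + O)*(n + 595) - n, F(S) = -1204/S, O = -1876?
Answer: √383530323385/370590 ≈ 1.6711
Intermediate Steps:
z(n) = 4 + n - (-1876 + n)*(595 + n) (z(n) = 4 - ((n - 1876)*(n + 595) - n) = 4 - ((-1876 + n)*(595 + n) - n) = 4 - (-n + (-1876 + n)*(595 + n)) = 4 + (n - (-1876 + n)*(595 + n)) = 4 + n - (-1876 + n)*(595 + n))
√(F(-360) + z(-1249)/3705900) = √(-1204/(-360) + (1116224 - 1*(-1249)² + 1282*(-1249))/3705900) = √(-1204*(-1/360) + (1116224 - 1*1560001 - 1601218)*(1/3705900)) = √(301/90 + (1116224 - 1560001 - 1601218)*(1/3705900)) = √(301/90 - 2044995*1/3705900) = √(301/90 - 136333/247060) = √(6209509/2223540) = √383530323385/370590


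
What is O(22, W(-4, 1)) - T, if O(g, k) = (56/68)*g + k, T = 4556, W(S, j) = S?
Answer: -77212/17 ≈ -4541.9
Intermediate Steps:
O(g, k) = k + 14*g/17 (O(g, k) = (56*(1/68))*g + k = 14*g/17 + k = k + 14*g/17)
O(22, W(-4, 1)) - T = (-4 + (14/17)*22) - 1*4556 = (-4 + 308/17) - 4556 = 240/17 - 4556 = -77212/17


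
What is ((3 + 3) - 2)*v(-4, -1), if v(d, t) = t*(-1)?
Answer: 4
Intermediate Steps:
v(d, t) = -t
((3 + 3) - 2)*v(-4, -1) = ((3 + 3) - 2)*(-1*(-1)) = (6 - 2)*1 = 4*1 = 4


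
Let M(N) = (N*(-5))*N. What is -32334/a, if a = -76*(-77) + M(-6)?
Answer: -16167/2836 ≈ -5.7006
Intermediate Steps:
M(N) = -5*N² (M(N) = (-5*N)*N = -5*N²)
a = 5672 (a = -76*(-77) - 5*(-6)² = 5852 - 5*36 = 5852 - 180 = 5672)
-32334/a = -32334/5672 = -32334*1/5672 = -16167/2836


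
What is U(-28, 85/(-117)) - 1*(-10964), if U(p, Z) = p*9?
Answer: 10712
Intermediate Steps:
U(p, Z) = 9*p
U(-28, 85/(-117)) - 1*(-10964) = 9*(-28) - 1*(-10964) = -252 + 10964 = 10712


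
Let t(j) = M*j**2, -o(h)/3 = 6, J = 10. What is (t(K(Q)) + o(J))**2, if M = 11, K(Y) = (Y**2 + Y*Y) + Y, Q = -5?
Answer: 495374049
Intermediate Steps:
o(h) = -18 (o(h) = -3*6 = -18)
K(Y) = Y + 2*Y**2 (K(Y) = (Y**2 + Y**2) + Y = 2*Y**2 + Y = Y + 2*Y**2)
t(j) = 11*j**2
(t(K(Q)) + o(J))**2 = (11*(-5*(1 + 2*(-5)))**2 - 18)**2 = (11*(-5*(1 - 10))**2 - 18)**2 = (11*(-5*(-9))**2 - 18)**2 = (11*45**2 - 18)**2 = (11*2025 - 18)**2 = (22275 - 18)**2 = 22257**2 = 495374049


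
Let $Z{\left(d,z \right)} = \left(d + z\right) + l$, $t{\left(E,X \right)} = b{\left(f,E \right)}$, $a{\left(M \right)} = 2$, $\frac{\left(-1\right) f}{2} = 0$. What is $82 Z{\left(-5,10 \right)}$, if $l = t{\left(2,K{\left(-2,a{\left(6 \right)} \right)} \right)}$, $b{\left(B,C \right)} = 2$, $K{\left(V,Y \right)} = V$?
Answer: $574$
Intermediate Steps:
$f = 0$ ($f = \left(-2\right) 0 = 0$)
$t{\left(E,X \right)} = 2$
$l = 2$
$Z{\left(d,z \right)} = 2 + d + z$ ($Z{\left(d,z \right)} = \left(d + z\right) + 2 = 2 + d + z$)
$82 Z{\left(-5,10 \right)} = 82 \left(2 - 5 + 10\right) = 82 \cdot 7 = 574$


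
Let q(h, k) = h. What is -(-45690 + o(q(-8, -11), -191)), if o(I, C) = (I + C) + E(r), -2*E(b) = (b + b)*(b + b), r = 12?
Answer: 46177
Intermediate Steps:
E(b) = -2*b² (E(b) = -(b + b)*(b + b)/2 = -2*b*2*b/2 = -2*b²)
o(I, C) = -288 + C + I (o(I, C) = (I + C) - 2*12² = (C + I) - 2*144 = (C + I) - 288 = -288 + C + I)
-(-45690 + o(q(-8, -11), -191)) = -(-45690 + (-288 - 191 - 8)) = -(-45690 - 487) = -1*(-46177) = 46177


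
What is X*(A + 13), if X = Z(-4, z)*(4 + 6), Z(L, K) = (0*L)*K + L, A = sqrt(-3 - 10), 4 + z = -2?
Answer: -520 - 40*I*sqrt(13) ≈ -520.0 - 144.22*I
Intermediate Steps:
z = -6 (z = -4 - 2 = -6)
A = I*sqrt(13) (A = sqrt(-13) = I*sqrt(13) ≈ 3.6056*I)
Z(L, K) = L (Z(L, K) = 0*K + L = 0 + L = L)
X = -40 (X = -4*(4 + 6) = -4*10 = -40)
X*(A + 13) = -40*(I*sqrt(13) + 13) = -40*(13 + I*sqrt(13)) = -520 - 40*I*sqrt(13)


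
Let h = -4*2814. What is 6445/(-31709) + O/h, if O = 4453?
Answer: -213745097/356916504 ≈ -0.59887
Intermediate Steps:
h = -11256
6445/(-31709) + O/h = 6445/(-31709) + 4453/(-11256) = 6445*(-1/31709) + 4453*(-1/11256) = -6445/31709 - 4453/11256 = -213745097/356916504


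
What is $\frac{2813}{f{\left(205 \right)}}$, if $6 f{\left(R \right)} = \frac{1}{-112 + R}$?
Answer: $1569654$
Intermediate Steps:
$f{\left(R \right)} = \frac{1}{6 \left(-112 + R\right)}$
$\frac{2813}{f{\left(205 \right)}} = \frac{2813}{\frac{1}{6} \frac{1}{-112 + 205}} = \frac{2813}{\frac{1}{6} \cdot \frac{1}{93}} = 2813 \frac{1}{\frac{1}{558}} = 2813 \cdot 558 = 1569654$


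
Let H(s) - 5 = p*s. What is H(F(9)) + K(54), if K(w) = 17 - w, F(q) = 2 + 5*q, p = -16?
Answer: -784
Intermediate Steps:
H(s) = 5 - 16*s
H(F(9)) + K(54) = (5 - 16*(2 + 5*9)) + (17 - 1*54) = (5 - 16*(2 + 45)) + (17 - 54) = (5 - 16*47) - 37 = (5 - 752) - 37 = -747 - 37 = -784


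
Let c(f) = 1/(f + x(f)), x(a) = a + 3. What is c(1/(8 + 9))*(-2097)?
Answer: -35649/53 ≈ -672.62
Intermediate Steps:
x(a) = 3 + a
c(f) = 1/(3 + 2*f) (c(f) = 1/(f + (3 + f)) = 1/(3 + 2*f))
c(1/(8 + 9))*(-2097) = -2097/(3 + 2/(8 + 9)) = -2097/(3 + 2/17) = -2097/(53/17) = (17/53)*(-2097) = -35649/53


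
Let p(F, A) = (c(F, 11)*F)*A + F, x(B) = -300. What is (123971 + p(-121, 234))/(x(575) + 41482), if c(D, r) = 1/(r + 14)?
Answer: 1533968/514775 ≈ 2.9799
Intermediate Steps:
c(D, r) = 1/(14 + r)
p(F, A) = F + A*F/25 (p(F, A) = (F/(14 + 11))*A + F = (F/25)*A + F = A*F/25 + F = F + A*F/25)
(123971 + p(-121, 234))/(x(575) + 41482) = (123971 + (1/25)*(-121)*(25 + 234))/(-300 + 41482) = (123971 + (1/25)*(-121)*259)/41182 = (123971 - 31339/25)*(1/41182) = (3067936/25)*(1/41182) = 1533968/514775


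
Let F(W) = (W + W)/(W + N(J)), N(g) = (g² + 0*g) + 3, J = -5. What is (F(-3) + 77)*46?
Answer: 88274/25 ≈ 3531.0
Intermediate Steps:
J = -5 (J = -1*5 = -5)
N(g) = 3 + g² (N(g) = (g² + 0) + 3 = g² + 3 = 3 + g²)
F(W) = 2*W/(28 + W) (F(W) = (W + W)/(W + (3 + (-5)²)) = (2*W)/(W + (3 + 25)) = (2*W)/(W + 28) = (2*W)/(28 + W) = 2*W/(28 + W))
(F(-3) + 77)*46 = (2*(-3)/(28 - 3) + 77)*46 = (2*(-3)/25 + 77)*46 = (2*(-3)*(1/25) + 77)*46 = (-6/25 + 77)*46 = (1919/25)*46 = 88274/25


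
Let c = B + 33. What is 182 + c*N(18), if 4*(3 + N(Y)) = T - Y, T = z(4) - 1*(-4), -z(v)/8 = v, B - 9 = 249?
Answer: -8075/2 ≈ -4037.5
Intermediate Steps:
B = 258 (B = 9 + 249 = 258)
z(v) = -8*v
T = -28 (T = -8*4 - 1*(-4) = -32 + 4 = -28)
N(Y) = -10 - Y/4 (N(Y) = -3 + (-28 - Y)/4 = -3 + (-7 - Y/4) = -10 - Y/4)
c = 291 (c = 258 + 33 = 291)
182 + c*N(18) = 182 + 291*(-10 - 1/4*18) = 182 + 291*(-10 - 9/2) = 182 + 291*(-29/2) = 182 - 8439/2 = -8075/2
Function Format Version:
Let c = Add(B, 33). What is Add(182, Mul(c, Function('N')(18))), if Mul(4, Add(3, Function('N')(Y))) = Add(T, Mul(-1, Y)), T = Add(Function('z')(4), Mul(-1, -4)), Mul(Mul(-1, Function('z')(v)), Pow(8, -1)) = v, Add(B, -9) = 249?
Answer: Rational(-8075, 2) ≈ -4037.5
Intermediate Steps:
B = 258 (B = Add(9, 249) = 258)
Function('z')(v) = Mul(-8, v)
T = -28 (T = Add(Mul(-8, 4), Mul(-1, -4)) = Add(-32, 4) = -28)
Function('N')(Y) = Add(-10, Mul(Rational(-1, 4), Y)) (Function('N')(Y) = Add(-3, Mul(Rational(1, 4), Add(-28, Mul(-1, Y)))) = Add(-3, Add(-7, Mul(Rational(-1, 4), Y))) = Add(-10, Mul(Rational(-1, 4), Y)))
c = 291 (c = Add(258, 33) = 291)
Add(182, Mul(c, Function('N')(18))) = Add(182, Mul(291, Add(-10, Mul(Rational(-1, 4), 18)))) = Add(182, Mul(291, Add(-10, Rational(-9, 2)))) = Add(182, Mul(291, Rational(-29, 2))) = Add(182, Rational(-8439, 2)) = Rational(-8075, 2)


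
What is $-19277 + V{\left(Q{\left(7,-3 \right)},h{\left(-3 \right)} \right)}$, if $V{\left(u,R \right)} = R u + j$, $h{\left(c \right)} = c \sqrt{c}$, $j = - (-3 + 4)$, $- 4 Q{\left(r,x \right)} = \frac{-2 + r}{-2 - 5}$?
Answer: $-19278 - \frac{15 i \sqrt{3}}{28} \approx -19278.0 - 0.92788 i$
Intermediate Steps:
$Q{\left(r,x \right)} = - \frac{1}{14} + \frac{r}{28}$ ($Q{\left(r,x \right)} = - \frac{\left(-2 + r\right) \frac{1}{-2 - 5}}{4} = - \frac{\left(-2 + r\right) \frac{1}{-7}}{4} = - \frac{\left(-2 + r\right) \left(- \frac{1}{7}\right)}{4} = - \frac{\frac{2}{7} - \frac{r}{7}}{4} = - \frac{1}{14} + \frac{r}{28}$)
$j = -1$ ($j = \left(-1\right) 1 = -1$)
$h{\left(c \right)} = c^{\frac{3}{2}}$
$V{\left(u,R \right)} = -1 + R u$ ($V{\left(u,R \right)} = R u - 1 = -1 + R u$)
$-19277 + V{\left(Q{\left(7,-3 \right)},h{\left(-3 \right)} \right)} = -19277 - \left(1 - \left(-3\right)^{\frac{3}{2}} \left(- \frac{1}{14} + \frac{1}{28} \cdot 7\right)\right) = -19277 - \left(1 - - 3 i \sqrt{3} \left(- \frac{1}{14} + \frac{1}{4}\right)\right) = -19277 - \left(1 - - 3 i \sqrt{3} \cdot \frac{5}{28}\right) = -19277 - \left(1 + \frac{15 i \sqrt{3}}{28}\right) = -19278 - \frac{15 i \sqrt{3}}{28}$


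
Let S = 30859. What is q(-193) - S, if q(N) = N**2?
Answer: 6390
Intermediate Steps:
q(-193) - S = (-193)**2 - 1*30859 = 37249 - 30859 = 6390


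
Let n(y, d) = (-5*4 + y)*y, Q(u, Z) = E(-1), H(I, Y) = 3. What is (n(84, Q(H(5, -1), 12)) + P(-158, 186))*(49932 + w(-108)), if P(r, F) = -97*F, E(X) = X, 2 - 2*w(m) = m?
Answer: -633135342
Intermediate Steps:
w(m) = 1 - m/2
Q(u, Z) = -1
n(y, d) = y*(-20 + y) (n(y, d) = (-20 + y)*y = y*(-20 + y))
(n(84, Q(H(5, -1), 12)) + P(-158, 186))*(49932 + w(-108)) = (84*(-20 + 84) - 97*186)*(49932 + (1 - ½*(-108))) = (84*64 - 18042)*(49932 + (1 + 54)) = (5376 - 18042)*(49932 + 55) = -12666*49987 = -633135342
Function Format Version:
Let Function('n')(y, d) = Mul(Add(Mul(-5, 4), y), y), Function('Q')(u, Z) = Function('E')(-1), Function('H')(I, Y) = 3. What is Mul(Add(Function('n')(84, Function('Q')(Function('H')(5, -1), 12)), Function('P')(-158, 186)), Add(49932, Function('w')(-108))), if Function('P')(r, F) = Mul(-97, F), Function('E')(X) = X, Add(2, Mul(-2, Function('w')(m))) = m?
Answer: -633135342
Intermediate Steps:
Function('w')(m) = Add(1, Mul(Rational(-1, 2), m))
Function('Q')(u, Z) = -1
Function('n')(y, d) = Mul(y, Add(-20, y)) (Function('n')(y, d) = Mul(Add(-20, y), y) = Mul(y, Add(-20, y)))
Mul(Add(Function('n')(84, Function('Q')(Function('H')(5, -1), 12)), Function('P')(-158, 186)), Add(49932, Function('w')(-108))) = Mul(Add(Mul(84, Add(-20, 84)), Mul(-97, 186)), Add(49932, Add(1, Mul(Rational(-1, 2), -108)))) = Mul(Add(Mul(84, 64), -18042), Add(49932, Add(1, 54))) = Mul(Add(5376, -18042), Add(49932, 55)) = Mul(-12666, 49987) = -633135342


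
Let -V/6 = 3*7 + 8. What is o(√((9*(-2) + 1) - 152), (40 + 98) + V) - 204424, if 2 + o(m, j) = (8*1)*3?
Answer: -204402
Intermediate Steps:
V = -174 (V = -6*(3*7 + 8) = -6*(21 + 8) = -6*29 = -174)
o(m, j) = 22 (o(m, j) = -2 + (8*1)*3 = -2 + 8*3 = -2 + 24 = 22)
o(√((9*(-2) + 1) - 152), (40 + 98) + V) - 204424 = 22 - 204424 = -204402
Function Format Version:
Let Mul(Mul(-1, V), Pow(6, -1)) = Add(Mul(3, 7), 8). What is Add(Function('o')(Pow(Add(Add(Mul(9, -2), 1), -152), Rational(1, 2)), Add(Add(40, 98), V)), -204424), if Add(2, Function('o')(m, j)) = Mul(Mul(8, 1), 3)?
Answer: -204402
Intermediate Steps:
V = -174 (V = Mul(-6, Add(Mul(3, 7), 8)) = Mul(-6, Add(21, 8)) = Mul(-6, 29) = -174)
Function('o')(m, j) = 22 (Function('o')(m, j) = Add(-2, Mul(Mul(8, 1), 3)) = Add(-2, Mul(8, 3)) = Add(-2, 24) = 22)
Add(Function('o')(Pow(Add(Add(Mul(9, -2), 1), -152), Rational(1, 2)), Add(Add(40, 98), V)), -204424) = Add(22, -204424) = -204402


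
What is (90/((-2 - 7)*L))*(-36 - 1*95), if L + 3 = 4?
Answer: 1310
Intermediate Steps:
L = 1 (L = -3 + 4 = 1)
(90/((-2 - 7)*L))*(-36 - 1*95) = (90/((-2 - 7)*1))*(-36 - 1*95) = (90/(-9*1))*(-36 - 95) = (90/(-9))*(-131) = -1/9*90*(-131) = -10*(-131) = 1310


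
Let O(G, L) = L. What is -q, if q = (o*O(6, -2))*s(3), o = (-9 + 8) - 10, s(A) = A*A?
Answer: -198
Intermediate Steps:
s(A) = A**2
o = -11 (o = -1 - 10 = -11)
q = 198 (q = -11*(-2)*3**2 = 22*9 = 198)
-q = -1*198 = -198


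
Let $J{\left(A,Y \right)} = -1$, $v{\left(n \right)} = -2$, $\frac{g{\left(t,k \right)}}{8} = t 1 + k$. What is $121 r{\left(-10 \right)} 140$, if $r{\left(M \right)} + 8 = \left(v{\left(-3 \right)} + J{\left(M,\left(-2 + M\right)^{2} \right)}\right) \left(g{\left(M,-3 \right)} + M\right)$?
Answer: $5657960$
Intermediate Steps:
$g{\left(t,k \right)} = 8 k + 8 t$ ($g{\left(t,k \right)} = 8 \left(t 1 + k\right) = 8 \left(t + k\right) = 8 \left(k + t\right) = 8 k + 8 t$)
$r{\left(M \right)} = 64 - 27 M$ ($r{\left(M \right)} = -8 + \left(-2 - 1\right) \left(\left(8 \left(-3\right) + 8 M\right) + M\right) = -8 - 3 \left(\left(-24 + 8 M\right) + M\right) = -8 - 3 \left(-24 + 9 M\right) = -8 - \left(-72 + 27 M\right) = 64 - 27 M$)
$121 r{\left(-10 \right)} 140 = 121 \left(64 - -270\right) 140 = 121 \left(64 + 270\right) 140 = 121 \cdot 334 \cdot 140 = 40414 \cdot 140 = 5657960$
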